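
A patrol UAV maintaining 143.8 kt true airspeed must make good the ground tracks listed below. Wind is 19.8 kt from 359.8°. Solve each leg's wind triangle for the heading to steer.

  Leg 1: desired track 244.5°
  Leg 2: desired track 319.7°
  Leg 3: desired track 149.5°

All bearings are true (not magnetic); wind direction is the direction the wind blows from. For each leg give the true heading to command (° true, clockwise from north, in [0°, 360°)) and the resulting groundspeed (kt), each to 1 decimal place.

Leg 1: desired track 244.5°; wind correction +7.2° → command heading 251.7°, groundspeed 151.1 kt
Leg 2: desired track 319.7°; wind correction +5.1° → command heading 324.8°, groundspeed 128.1 kt
Leg 3: desired track 149.5°; wind correction -4.0° → command heading 145.5°, groundspeed 160.5 kt

Leg 1: heading=251.7°, groundspeed=151.1 kt
Leg 2: heading=324.8°, groundspeed=128.1 kt
Leg 3: heading=145.5°, groundspeed=160.5 kt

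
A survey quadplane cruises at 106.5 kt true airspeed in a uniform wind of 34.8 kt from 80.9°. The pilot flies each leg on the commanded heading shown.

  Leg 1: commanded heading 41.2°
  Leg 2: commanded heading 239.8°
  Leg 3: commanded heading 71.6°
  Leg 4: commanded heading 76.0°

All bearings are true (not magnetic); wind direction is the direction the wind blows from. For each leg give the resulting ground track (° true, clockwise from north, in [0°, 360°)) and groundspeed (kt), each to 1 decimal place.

Leg 1: track=25.6°, groundspeed=82.8 kt
Leg 2: track=245.0°, groundspeed=139.5 kt
Leg 3: track=67.1°, groundspeed=72.4 kt
Leg 4: track=73.6°, groundspeed=71.9 kt

Leg 1: heading 41.2°; drift -15.6° → track 25.6°, groundspeed 82.8 kt
Leg 2: heading 239.8°; drift +5.2° → track 245.0°, groundspeed 139.5 kt
Leg 3: heading 71.6°; drift -4.5° → track 67.1°, groundspeed 72.4 kt
Leg 4: heading 76.0°; drift -2.4° → track 73.6°, groundspeed 71.9 kt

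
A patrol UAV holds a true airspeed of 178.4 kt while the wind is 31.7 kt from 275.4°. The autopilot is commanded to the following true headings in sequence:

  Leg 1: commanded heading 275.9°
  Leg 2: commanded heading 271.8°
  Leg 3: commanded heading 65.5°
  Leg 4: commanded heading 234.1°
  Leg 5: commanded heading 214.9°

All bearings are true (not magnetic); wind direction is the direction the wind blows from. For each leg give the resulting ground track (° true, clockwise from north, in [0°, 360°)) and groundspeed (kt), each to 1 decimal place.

Leg 1: heading 275.9°; drift +0.1° → track 276.0°, groundspeed 146.7 kt
Leg 2: heading 271.8°; drift -0.8° → track 271.0°, groundspeed 146.8 kt
Leg 3: heading 65.5°; drift +4.4° → track 69.9°, groundspeed 206.5 kt
Leg 4: heading 234.1°; drift -7.7° → track 226.4°, groundspeed 156.0 kt
Leg 5: heading 214.9°; drift -9.6° → track 205.3°, groundspeed 165.1 kt

Leg 1: track=276.0°, groundspeed=146.7 kt
Leg 2: track=271.0°, groundspeed=146.8 kt
Leg 3: track=69.9°, groundspeed=206.5 kt
Leg 4: track=226.4°, groundspeed=156.0 kt
Leg 5: track=205.3°, groundspeed=165.1 kt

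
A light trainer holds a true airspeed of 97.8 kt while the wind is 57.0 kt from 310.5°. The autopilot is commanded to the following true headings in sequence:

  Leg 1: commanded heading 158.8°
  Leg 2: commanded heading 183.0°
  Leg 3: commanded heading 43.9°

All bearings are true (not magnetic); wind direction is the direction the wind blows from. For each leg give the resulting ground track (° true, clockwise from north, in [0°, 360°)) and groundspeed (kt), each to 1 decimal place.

Leg 1: heading 158.8°; drift -10.3° → track 148.5°, groundspeed 150.4 kt
Leg 2: heading 183.0°; drift -18.8° → track 164.2°, groundspeed 140.0 kt
Leg 3: heading 43.9°; drift +29.4° → track 73.3°, groundspeed 116.1 kt

Leg 1: track=148.5°, groundspeed=150.4 kt
Leg 2: track=164.2°, groundspeed=140.0 kt
Leg 3: track=73.3°, groundspeed=116.1 kt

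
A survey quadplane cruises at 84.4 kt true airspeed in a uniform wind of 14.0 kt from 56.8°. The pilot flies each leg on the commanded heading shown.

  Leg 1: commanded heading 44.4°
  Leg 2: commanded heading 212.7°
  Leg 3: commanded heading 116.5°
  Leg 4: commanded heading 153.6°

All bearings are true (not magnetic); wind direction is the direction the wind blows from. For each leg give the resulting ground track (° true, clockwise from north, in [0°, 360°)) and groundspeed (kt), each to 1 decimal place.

Leg 1: track=42.0°, groundspeed=70.8 kt
Leg 2: track=216.1°, groundspeed=97.3 kt
Leg 3: track=125.4°, groundspeed=78.3 kt
Leg 4: track=162.8°, groundspeed=87.2 kt

Leg 1: heading 44.4°; drift -2.4° → track 42.0°, groundspeed 70.8 kt
Leg 2: heading 212.7°; drift +3.4° → track 216.1°, groundspeed 97.3 kt
Leg 3: heading 116.5°; drift +8.9° → track 125.4°, groundspeed 78.3 kt
Leg 4: heading 153.6°; drift +9.2° → track 162.8°, groundspeed 87.2 kt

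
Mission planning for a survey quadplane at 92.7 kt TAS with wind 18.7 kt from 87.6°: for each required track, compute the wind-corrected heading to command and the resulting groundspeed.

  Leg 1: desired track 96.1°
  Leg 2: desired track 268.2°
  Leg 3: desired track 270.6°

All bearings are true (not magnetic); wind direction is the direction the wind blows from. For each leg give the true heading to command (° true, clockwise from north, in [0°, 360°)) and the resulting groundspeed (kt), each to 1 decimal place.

Leg 1: heading=94.4°, groundspeed=74.2 kt
Leg 2: heading=268.3°, groundspeed=111.4 kt
Leg 3: heading=271.2°, groundspeed=111.4 kt

Leg 1: desired track 96.1°; wind correction -1.7° → command heading 94.4°, groundspeed 74.2 kt
Leg 2: desired track 268.2°; wind correction +0.1° → command heading 268.3°, groundspeed 111.4 kt
Leg 3: desired track 270.6°; wind correction +0.6° → command heading 271.2°, groundspeed 111.4 kt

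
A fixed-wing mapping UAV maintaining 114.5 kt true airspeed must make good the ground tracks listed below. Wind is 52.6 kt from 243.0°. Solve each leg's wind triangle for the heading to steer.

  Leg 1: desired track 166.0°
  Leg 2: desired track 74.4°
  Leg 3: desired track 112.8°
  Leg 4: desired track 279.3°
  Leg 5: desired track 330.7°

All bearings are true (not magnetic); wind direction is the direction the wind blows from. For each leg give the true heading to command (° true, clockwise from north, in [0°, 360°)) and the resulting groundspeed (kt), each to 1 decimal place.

Leg 1: desired track 166.0°; wind correction +26.6° → command heading 192.6°, groundspeed 90.6 kt
Leg 2: desired track 74.4°; wind correction +5.2° → command heading 79.6°, groundspeed 165.6 kt
Leg 3: desired track 112.8°; wind correction +20.5° → command heading 133.3°, groundspeed 141.2 kt
Leg 4: desired track 279.3°; wind correction -15.8° → command heading 263.5°, groundspeed 67.8 kt
Leg 5: desired track 330.7°; wind correction -27.3° → command heading 303.4°, groundspeed 99.6 kt

Leg 1: heading=192.6°, groundspeed=90.6 kt
Leg 2: heading=79.6°, groundspeed=165.6 kt
Leg 3: heading=133.3°, groundspeed=141.2 kt
Leg 4: heading=263.5°, groundspeed=67.8 kt
Leg 5: heading=303.4°, groundspeed=99.6 kt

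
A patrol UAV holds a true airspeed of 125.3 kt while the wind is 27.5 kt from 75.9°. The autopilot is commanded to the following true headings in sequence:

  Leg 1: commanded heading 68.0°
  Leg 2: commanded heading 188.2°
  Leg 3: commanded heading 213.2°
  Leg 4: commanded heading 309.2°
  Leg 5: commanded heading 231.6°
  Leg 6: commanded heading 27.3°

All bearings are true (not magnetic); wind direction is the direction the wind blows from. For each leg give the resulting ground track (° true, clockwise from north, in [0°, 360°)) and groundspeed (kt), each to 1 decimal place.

Leg 1: track=65.8°, groundspeed=98.1 kt
Leg 2: track=198.8°, groundspeed=138.1 kt
Leg 3: track=220.5°, groundspeed=146.7 kt
Leg 4: track=300.4°, groundspeed=143.4 kt
Leg 5: track=235.9°, groundspeed=150.8 kt
Leg 6: track=16.4°, groundspeed=109.1 kt

Leg 1: heading 68.0°; drift -2.2° → track 65.8°, groundspeed 98.1 kt
Leg 2: heading 188.2°; drift +10.6° → track 198.8°, groundspeed 138.1 kt
Leg 3: heading 213.2°; drift +7.3° → track 220.5°, groundspeed 146.7 kt
Leg 4: heading 309.2°; drift -8.8° → track 300.4°, groundspeed 143.4 kt
Leg 5: heading 231.6°; drift +4.3° → track 235.9°, groundspeed 150.8 kt
Leg 6: heading 27.3°; drift -10.9° → track 16.4°, groundspeed 109.1 kt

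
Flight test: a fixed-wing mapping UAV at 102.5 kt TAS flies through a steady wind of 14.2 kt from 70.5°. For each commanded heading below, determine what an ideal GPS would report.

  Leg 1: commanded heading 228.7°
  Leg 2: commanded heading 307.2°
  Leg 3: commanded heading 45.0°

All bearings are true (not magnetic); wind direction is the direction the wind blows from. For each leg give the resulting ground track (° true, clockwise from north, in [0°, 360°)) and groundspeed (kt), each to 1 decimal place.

Leg 1: track=231.3°, groundspeed=115.8 kt
Leg 2: track=301.1°, groundspeed=110.9 kt
Leg 3: track=41.1°, groundspeed=89.9 kt

Leg 1: heading 228.7°; drift +2.6° → track 231.3°, groundspeed 115.8 kt
Leg 2: heading 307.2°; drift -6.1° → track 301.1°, groundspeed 110.9 kt
Leg 3: heading 45.0°; drift -3.9° → track 41.1°, groundspeed 89.9 kt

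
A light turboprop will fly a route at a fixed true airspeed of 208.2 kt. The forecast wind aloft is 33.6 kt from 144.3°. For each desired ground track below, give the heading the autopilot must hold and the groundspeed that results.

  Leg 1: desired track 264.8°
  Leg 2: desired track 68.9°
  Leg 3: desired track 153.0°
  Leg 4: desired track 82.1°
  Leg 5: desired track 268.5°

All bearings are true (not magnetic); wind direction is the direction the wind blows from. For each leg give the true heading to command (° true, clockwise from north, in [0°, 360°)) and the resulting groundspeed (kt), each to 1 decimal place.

Leg 1: heading=256.8°, groundspeed=223.2 kt
Leg 2: heading=77.9°, groundspeed=197.2 kt
Leg 3: heading=151.6°, groundspeed=174.9 kt
Leg 4: heading=90.3°, groundspeed=190.4 kt
Leg 5: heading=260.8°, groundspeed=225.2 kt

Leg 1: desired track 264.8°; wind correction -8.0° → command heading 256.8°, groundspeed 223.2 kt
Leg 2: desired track 68.9°; wind correction +9.0° → command heading 77.9°, groundspeed 197.2 kt
Leg 3: desired track 153.0°; wind correction -1.4° → command heading 151.6°, groundspeed 174.9 kt
Leg 4: desired track 82.1°; wind correction +8.2° → command heading 90.3°, groundspeed 190.4 kt
Leg 5: desired track 268.5°; wind correction -7.7° → command heading 260.8°, groundspeed 225.2 kt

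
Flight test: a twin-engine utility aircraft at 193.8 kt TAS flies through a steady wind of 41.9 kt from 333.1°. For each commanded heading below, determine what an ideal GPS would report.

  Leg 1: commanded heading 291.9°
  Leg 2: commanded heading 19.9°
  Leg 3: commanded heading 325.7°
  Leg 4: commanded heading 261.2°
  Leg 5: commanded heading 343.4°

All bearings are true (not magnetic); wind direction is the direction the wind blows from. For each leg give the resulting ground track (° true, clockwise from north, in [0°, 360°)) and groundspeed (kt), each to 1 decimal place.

Leg 1: heading 291.9°; drift -9.7° → track 282.2°, groundspeed 164.6 kt
Leg 2: heading 19.9°; drift +10.5° → track 30.4°, groundspeed 167.9 kt
Leg 3: heading 325.7°; drift -2.0° → track 323.7°, groundspeed 152.3 kt
Leg 4: heading 261.2°; drift -12.4° → track 248.8°, groundspeed 185.1 kt
Leg 5: heading 343.4°; drift +2.8° → track 346.2°, groundspeed 152.8 kt

Leg 1: track=282.2°, groundspeed=164.6 kt
Leg 2: track=30.4°, groundspeed=167.9 kt
Leg 3: track=323.7°, groundspeed=152.3 kt
Leg 4: track=248.8°, groundspeed=185.1 kt
Leg 5: track=346.2°, groundspeed=152.8 kt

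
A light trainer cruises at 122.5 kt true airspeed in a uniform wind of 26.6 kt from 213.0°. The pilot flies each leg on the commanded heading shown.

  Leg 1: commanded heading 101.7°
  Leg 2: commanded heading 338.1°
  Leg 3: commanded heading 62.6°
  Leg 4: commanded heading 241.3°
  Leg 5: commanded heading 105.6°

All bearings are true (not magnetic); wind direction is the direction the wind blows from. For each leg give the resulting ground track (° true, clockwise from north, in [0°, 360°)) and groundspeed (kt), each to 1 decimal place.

Leg 1: track=91.1°, groundspeed=134.5 kt
Leg 2: track=347.1°, groundspeed=139.5 kt
Leg 3: track=57.4°, groundspeed=146.2 kt
Leg 4: track=248.6°, groundspeed=99.9 kt
Leg 5: track=94.6°, groundspeed=132.9 kt

Leg 1: heading 101.7°; drift -10.6° → track 91.1°, groundspeed 134.5 kt
Leg 2: heading 338.1°; drift +9.0° → track 347.1°, groundspeed 139.5 kt
Leg 3: heading 62.6°; drift -5.2° → track 57.4°, groundspeed 146.2 kt
Leg 4: heading 241.3°; drift +7.3° → track 248.6°, groundspeed 99.9 kt
Leg 5: heading 105.6°; drift -11.0° → track 94.6°, groundspeed 132.9 kt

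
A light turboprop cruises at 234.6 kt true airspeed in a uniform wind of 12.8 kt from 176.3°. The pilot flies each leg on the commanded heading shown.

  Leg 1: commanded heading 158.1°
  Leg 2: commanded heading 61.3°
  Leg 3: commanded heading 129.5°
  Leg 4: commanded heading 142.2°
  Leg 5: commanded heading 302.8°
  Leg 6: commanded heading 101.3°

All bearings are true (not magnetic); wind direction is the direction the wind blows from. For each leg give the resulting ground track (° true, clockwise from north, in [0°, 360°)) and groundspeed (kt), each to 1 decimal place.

Leg 1: heading 158.1°; drift -1.0° → track 157.1°, groundspeed 222.5 kt
Leg 2: heading 61.3°; drift -2.8° → track 58.5°, groundspeed 240.3 kt
Leg 3: heading 129.5°; drift -2.4° → track 127.1°, groundspeed 226.0 kt
Leg 4: heading 142.2°; drift -1.8° → track 140.4°, groundspeed 224.1 kt
Leg 5: heading 302.8°; drift +2.4° → track 305.2°, groundspeed 242.4 kt
Leg 6: heading 101.3°; drift -3.1° → track 98.2°, groundspeed 231.6 kt

Leg 1: track=157.1°, groundspeed=222.5 kt
Leg 2: track=58.5°, groundspeed=240.3 kt
Leg 3: track=127.1°, groundspeed=226.0 kt
Leg 4: track=140.4°, groundspeed=224.1 kt
Leg 5: track=305.2°, groundspeed=242.4 kt
Leg 6: track=98.2°, groundspeed=231.6 kt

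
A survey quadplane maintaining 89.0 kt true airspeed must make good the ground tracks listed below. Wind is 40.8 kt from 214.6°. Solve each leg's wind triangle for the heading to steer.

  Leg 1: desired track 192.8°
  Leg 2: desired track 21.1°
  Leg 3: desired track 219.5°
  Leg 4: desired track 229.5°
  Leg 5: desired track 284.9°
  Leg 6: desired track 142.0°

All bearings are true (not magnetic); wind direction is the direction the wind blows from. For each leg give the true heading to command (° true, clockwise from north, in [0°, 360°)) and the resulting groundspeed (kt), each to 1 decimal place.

Leg 1: heading=202.6°, groundspeed=49.8 kt
Leg 2: heading=15.0°, groundspeed=128.2 kt
Leg 3: heading=217.3°, groundspeed=48.3 kt
Leg 4: heading=222.7°, groundspeed=49.0 kt
Leg 5: heading=259.3°, groundspeed=66.5 kt
Leg 6: heading=167.9°, groundspeed=67.8 kt

Leg 1: desired track 192.8°; wind correction +9.8° → command heading 202.6°, groundspeed 49.8 kt
Leg 2: desired track 21.1°; wind correction -6.1° → command heading 15.0°, groundspeed 128.2 kt
Leg 3: desired track 219.5°; wind correction -2.2° → command heading 217.3°, groundspeed 48.3 kt
Leg 4: desired track 229.5°; wind correction -6.8° → command heading 222.7°, groundspeed 49.0 kt
Leg 5: desired track 284.9°; wind correction -25.6° → command heading 259.3°, groundspeed 66.5 kt
Leg 6: desired track 142.0°; wind correction +25.9° → command heading 167.9°, groundspeed 67.8 kt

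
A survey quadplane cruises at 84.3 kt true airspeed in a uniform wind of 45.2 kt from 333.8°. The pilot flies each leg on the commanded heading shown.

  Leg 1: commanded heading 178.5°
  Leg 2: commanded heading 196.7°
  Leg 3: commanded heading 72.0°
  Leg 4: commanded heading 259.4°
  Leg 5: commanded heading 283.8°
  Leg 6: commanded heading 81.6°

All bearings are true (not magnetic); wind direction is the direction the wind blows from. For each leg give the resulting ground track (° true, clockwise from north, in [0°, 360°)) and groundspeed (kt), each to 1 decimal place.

Leg 1: heading 178.5°; drift -8.6° → track 169.9°, groundspeed 126.8 kt
Leg 2: heading 196.7°; drift -14.7° → track 182.0°, groundspeed 121.4 kt
Leg 3: heading 72.0°; drift +26.2° → track 98.2°, groundspeed 101.2 kt
Leg 4: heading 259.4°; drift -31.1° → track 228.3°, groundspeed 84.3 kt
Leg 5: heading 283.8°; drift -32.1° → track 251.7°, groundspeed 65.2 kt
Leg 6: heading 81.6°; drift +23.7° → track 105.3°, groundspeed 107.1 kt

Leg 1: track=169.9°, groundspeed=126.8 kt
Leg 2: track=182.0°, groundspeed=121.4 kt
Leg 3: track=98.2°, groundspeed=101.2 kt
Leg 4: track=228.3°, groundspeed=84.3 kt
Leg 5: track=251.7°, groundspeed=65.2 kt
Leg 6: track=105.3°, groundspeed=107.1 kt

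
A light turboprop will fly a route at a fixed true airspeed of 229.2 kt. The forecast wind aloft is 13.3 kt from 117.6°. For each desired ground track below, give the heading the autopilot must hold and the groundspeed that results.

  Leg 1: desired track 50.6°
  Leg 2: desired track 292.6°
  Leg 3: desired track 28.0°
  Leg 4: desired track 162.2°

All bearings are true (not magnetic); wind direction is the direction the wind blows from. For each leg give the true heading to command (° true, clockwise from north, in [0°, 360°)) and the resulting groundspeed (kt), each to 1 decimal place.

Leg 1: heading=53.7°, groundspeed=223.7 kt
Leg 2: heading=292.3°, groundspeed=242.4 kt
Leg 3: heading=31.3°, groundspeed=228.7 kt
Leg 4: heading=159.9°, groundspeed=219.5 kt

Leg 1: desired track 50.6°; wind correction +3.1° → command heading 53.7°, groundspeed 223.7 kt
Leg 2: desired track 292.6°; wind correction -0.3° → command heading 292.3°, groundspeed 242.4 kt
Leg 3: desired track 28.0°; wind correction +3.3° → command heading 31.3°, groundspeed 228.7 kt
Leg 4: desired track 162.2°; wind correction -2.3° → command heading 159.9°, groundspeed 219.5 kt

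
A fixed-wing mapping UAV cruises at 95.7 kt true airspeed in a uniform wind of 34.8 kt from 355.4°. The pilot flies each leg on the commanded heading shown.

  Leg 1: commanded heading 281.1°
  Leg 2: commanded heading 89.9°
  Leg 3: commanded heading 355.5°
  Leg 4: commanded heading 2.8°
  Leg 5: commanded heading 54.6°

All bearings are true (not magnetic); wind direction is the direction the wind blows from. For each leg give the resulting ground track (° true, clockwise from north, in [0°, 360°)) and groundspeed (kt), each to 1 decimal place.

Leg 1: heading 281.1°; drift -21.2° → track 259.9°, groundspeed 92.6 kt
Leg 2: heading 89.9°; drift +19.4° → track 109.3°, groundspeed 104.4 kt
Leg 3: heading 355.5°; drift +0.1° → track 355.6°, groundspeed 60.9 kt
Leg 4: heading 2.8°; drift +4.2° → track 7.0°, groundspeed 61.4 kt
Leg 5: heading 54.6°; drift +21.0° → track 75.6°, groundspeed 83.4 kt

Leg 1: track=259.9°, groundspeed=92.6 kt
Leg 2: track=109.3°, groundspeed=104.4 kt
Leg 3: track=355.6°, groundspeed=60.9 kt
Leg 4: track=7.0°, groundspeed=61.4 kt
Leg 5: track=75.6°, groundspeed=83.4 kt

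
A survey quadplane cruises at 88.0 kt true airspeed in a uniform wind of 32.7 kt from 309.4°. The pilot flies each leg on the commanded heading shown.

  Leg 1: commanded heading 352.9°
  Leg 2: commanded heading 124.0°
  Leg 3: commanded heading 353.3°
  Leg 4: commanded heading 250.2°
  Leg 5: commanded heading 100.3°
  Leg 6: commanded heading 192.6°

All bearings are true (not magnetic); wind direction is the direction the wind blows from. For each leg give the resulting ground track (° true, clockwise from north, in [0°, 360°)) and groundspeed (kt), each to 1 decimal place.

Leg 1: heading 352.9°; drift +19.3° → track 12.2°, groundspeed 68.1 kt
Leg 2: heading 124.0°; drift +1.5° → track 125.5°, groundspeed 120.6 kt
Leg 3: heading 353.3°; drift +19.4° → track 12.7°, groundspeed 68.3 kt
Leg 4: heading 250.2°; drift -21.5° → track 228.7°, groundspeed 76.6 kt
Leg 5: heading 100.3°; drift +7.8° → track 108.1°, groundspeed 117.7 kt
Leg 6: heading 192.6°; drift -15.9° → track 176.7°, groundspeed 106.8 kt

Leg 1: track=12.2°, groundspeed=68.1 kt
Leg 2: track=125.5°, groundspeed=120.6 kt
Leg 3: track=12.7°, groundspeed=68.3 kt
Leg 4: track=228.7°, groundspeed=76.6 kt
Leg 5: track=108.1°, groundspeed=117.7 kt
Leg 6: track=176.7°, groundspeed=106.8 kt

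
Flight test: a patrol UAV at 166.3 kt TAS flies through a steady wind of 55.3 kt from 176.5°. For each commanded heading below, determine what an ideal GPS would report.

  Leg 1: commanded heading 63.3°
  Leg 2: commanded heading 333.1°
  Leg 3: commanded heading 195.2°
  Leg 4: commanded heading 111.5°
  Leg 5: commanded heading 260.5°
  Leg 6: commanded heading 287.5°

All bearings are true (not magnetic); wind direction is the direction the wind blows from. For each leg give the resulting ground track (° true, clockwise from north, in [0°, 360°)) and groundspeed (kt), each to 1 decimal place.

Leg 1: track=48.2°, groundspeed=194.8 kt
Leg 2: track=338.9°, groundspeed=218.2 kt
Leg 3: track=204.0°, groundspeed=115.3 kt
Leg 4: track=92.2°, groundspeed=151.5 kt
Leg 5: track=279.4°, groundspeed=169.7 kt
Leg 6: track=303.0°, groundspeed=193.1 kt

Leg 1: heading 63.3°; drift -15.1° → track 48.2°, groundspeed 194.8 kt
Leg 2: heading 333.1°; drift +5.8° → track 338.9°, groundspeed 218.2 kt
Leg 3: heading 195.2°; drift +8.8° → track 204.0°, groundspeed 115.3 kt
Leg 4: heading 111.5°; drift -19.3° → track 92.2°, groundspeed 151.5 kt
Leg 5: heading 260.5°; drift +18.9° → track 279.4°, groundspeed 169.7 kt
Leg 6: heading 287.5°; drift +15.5° → track 303.0°, groundspeed 193.1 kt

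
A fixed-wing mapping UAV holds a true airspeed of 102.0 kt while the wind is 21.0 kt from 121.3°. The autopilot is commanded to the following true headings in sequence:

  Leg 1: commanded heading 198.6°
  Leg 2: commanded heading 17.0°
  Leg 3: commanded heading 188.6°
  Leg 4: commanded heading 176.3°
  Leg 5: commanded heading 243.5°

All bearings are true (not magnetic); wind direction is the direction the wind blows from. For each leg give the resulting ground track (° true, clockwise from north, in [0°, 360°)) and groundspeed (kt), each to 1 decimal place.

Leg 1: track=210.5°, groundspeed=99.5 kt
Leg 2: track=6.3°, groundspeed=109.1 kt
Leg 3: track=200.3°, groundspeed=95.9 kt
Leg 4: track=187.1°, groundspeed=91.6 kt
Leg 5: track=252.4°, groundspeed=114.6 kt

Leg 1: heading 198.6°; drift +11.9° → track 210.5°, groundspeed 99.5 kt
Leg 2: heading 17.0°; drift -10.7° → track 6.3°, groundspeed 109.1 kt
Leg 3: heading 188.6°; drift +11.7° → track 200.3°, groundspeed 95.9 kt
Leg 4: heading 176.3°; drift +10.8° → track 187.1°, groundspeed 91.6 kt
Leg 5: heading 243.5°; drift +8.9° → track 252.4°, groundspeed 114.6 kt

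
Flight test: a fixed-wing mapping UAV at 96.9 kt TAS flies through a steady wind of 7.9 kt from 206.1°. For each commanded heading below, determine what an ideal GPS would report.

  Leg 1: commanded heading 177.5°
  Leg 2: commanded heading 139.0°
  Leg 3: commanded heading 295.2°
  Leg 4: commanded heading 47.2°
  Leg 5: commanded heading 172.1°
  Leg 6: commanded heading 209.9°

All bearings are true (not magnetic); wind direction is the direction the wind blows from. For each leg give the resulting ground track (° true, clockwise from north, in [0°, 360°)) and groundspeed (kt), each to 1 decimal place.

Leg 1: track=175.1°, groundspeed=90.0 kt
Leg 2: track=134.6°, groundspeed=94.1 kt
Leg 3: track=299.9°, groundspeed=97.1 kt
Leg 4: track=45.6°, groundspeed=104.3 kt
Leg 5: track=169.3°, groundspeed=90.5 kt
Leg 6: track=210.2°, groundspeed=89.0 kt

Leg 1: heading 177.5°; drift -2.4° → track 175.1°, groundspeed 90.0 kt
Leg 2: heading 139.0°; drift -4.4° → track 134.6°, groundspeed 94.1 kt
Leg 3: heading 295.2°; drift +4.7° → track 299.9°, groundspeed 97.1 kt
Leg 4: heading 47.2°; drift -1.6° → track 45.6°, groundspeed 104.3 kt
Leg 5: heading 172.1°; drift -2.8° → track 169.3°, groundspeed 90.5 kt
Leg 6: heading 209.9°; drift +0.3° → track 210.2°, groundspeed 89.0 kt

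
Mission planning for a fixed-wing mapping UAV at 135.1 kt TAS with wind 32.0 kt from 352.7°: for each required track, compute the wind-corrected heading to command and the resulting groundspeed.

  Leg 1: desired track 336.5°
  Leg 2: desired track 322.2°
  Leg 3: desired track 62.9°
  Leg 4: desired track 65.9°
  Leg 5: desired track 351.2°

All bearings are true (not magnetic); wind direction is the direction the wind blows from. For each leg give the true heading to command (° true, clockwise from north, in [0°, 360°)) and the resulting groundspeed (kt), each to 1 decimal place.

Leg 1: desired track 336.5°; wind correction +3.8° → command heading 340.3°, groundspeed 104.1 kt
Leg 2: desired track 322.2°; wind correction +6.9° → command heading 329.1°, groundspeed 106.5 kt
Leg 3: desired track 62.9°; wind correction -12.9° → command heading 50.0°, groundspeed 120.9 kt
Leg 4: desired track 65.9°; wind correction -13.1° → command heading 52.8°, groundspeed 122.3 kt
Leg 5: desired track 351.2°; wind correction +0.4° → command heading 351.6°, groundspeed 103.1 kt

Leg 1: heading=340.3°, groundspeed=104.1 kt
Leg 2: heading=329.1°, groundspeed=106.5 kt
Leg 3: heading=50.0°, groundspeed=120.9 kt
Leg 4: heading=52.8°, groundspeed=122.3 kt
Leg 5: heading=351.6°, groundspeed=103.1 kt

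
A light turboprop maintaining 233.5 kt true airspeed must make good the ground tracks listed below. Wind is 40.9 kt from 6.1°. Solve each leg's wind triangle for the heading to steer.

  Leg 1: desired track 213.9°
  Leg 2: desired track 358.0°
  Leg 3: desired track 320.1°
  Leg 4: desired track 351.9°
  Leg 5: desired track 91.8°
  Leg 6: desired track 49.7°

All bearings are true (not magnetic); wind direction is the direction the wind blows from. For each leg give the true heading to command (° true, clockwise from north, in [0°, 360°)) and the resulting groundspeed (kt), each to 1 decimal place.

Leg 1: desired track 213.9°; wind correction +4.7° → command heading 218.6°, groundspeed 268.9 kt
Leg 2: desired track 358.0°; wind correction +1.4° → command heading 359.4°, groundspeed 192.9 kt
Leg 3: desired track 320.1°; wind correction +7.2° → command heading 327.3°, groundspeed 203.2 kt
Leg 4: desired track 351.9°; wind correction +2.5° → command heading 354.4°, groundspeed 193.6 kt
Leg 5: desired track 91.8°; wind correction -10.1° → command heading 81.7°, groundspeed 226.8 kt
Leg 6: desired track 49.7°; wind correction -6.9° → command heading 42.8°, groundspeed 202.2 kt

Leg 1: heading=218.6°, groundspeed=268.9 kt
Leg 2: heading=359.4°, groundspeed=192.9 kt
Leg 3: heading=327.3°, groundspeed=203.2 kt
Leg 4: heading=354.4°, groundspeed=193.6 kt
Leg 5: heading=81.7°, groundspeed=226.8 kt
Leg 6: heading=42.8°, groundspeed=202.2 kt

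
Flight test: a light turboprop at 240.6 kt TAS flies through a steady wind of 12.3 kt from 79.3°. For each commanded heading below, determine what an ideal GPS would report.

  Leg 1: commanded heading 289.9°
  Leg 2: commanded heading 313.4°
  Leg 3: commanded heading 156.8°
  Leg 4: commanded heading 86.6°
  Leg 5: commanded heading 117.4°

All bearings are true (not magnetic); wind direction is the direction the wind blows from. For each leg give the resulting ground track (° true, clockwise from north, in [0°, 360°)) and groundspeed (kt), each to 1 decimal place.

Leg 1: heading 289.9°; drift -1.4° → track 288.5°, groundspeed 251.3 kt
Leg 2: heading 313.4°; drift -2.3° → track 311.1°, groundspeed 248.0 kt
Leg 3: heading 156.8°; drift +2.9° → track 159.7°, groundspeed 238.2 kt
Leg 4: heading 86.6°; drift +0.4° → track 87.0°, groundspeed 228.4 kt
Leg 5: heading 117.4°; drift +1.9° → track 119.3°, groundspeed 231.0 kt

Leg 1: track=288.5°, groundspeed=251.3 kt
Leg 2: track=311.1°, groundspeed=248.0 kt
Leg 3: track=159.7°, groundspeed=238.2 kt
Leg 4: track=87.0°, groundspeed=228.4 kt
Leg 5: track=119.3°, groundspeed=231.0 kt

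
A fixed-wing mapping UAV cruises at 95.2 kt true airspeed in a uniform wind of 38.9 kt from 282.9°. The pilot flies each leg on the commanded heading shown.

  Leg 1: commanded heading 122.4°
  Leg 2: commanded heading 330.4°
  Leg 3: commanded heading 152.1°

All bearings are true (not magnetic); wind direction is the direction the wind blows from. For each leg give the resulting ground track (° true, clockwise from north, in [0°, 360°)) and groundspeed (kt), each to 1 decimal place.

Leg 1: heading 122.4°; drift -5.6° → track 116.8°, groundspeed 132.5 kt
Leg 2: heading 330.4°; drift +22.6° → track 353.0°, groundspeed 74.6 kt
Leg 3: heading 152.1°; drift -13.7° → track 138.4°, groundspeed 124.2 kt

Leg 1: track=116.8°, groundspeed=132.5 kt
Leg 2: track=353.0°, groundspeed=74.6 kt
Leg 3: track=138.4°, groundspeed=124.2 kt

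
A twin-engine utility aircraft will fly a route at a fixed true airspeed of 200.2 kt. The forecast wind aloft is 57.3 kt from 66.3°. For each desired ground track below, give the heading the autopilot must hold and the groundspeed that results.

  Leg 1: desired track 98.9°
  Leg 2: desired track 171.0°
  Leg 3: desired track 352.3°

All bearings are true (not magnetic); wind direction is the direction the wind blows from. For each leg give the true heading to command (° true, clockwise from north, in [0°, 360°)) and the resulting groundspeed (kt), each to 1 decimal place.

Leg 1: heading=90.0°, groundspeed=149.5 kt
Leg 2: heading=154.9°, groundspeed=206.9 kt
Leg 3: heading=8.3°, groundspeed=176.7 kt

Leg 1: desired track 98.9°; wind correction -8.9° → command heading 90.0°, groundspeed 149.5 kt
Leg 2: desired track 171.0°; wind correction -16.1° → command heading 154.9°, groundspeed 206.9 kt
Leg 3: desired track 352.3°; wind correction +16.0° → command heading 8.3°, groundspeed 176.7 kt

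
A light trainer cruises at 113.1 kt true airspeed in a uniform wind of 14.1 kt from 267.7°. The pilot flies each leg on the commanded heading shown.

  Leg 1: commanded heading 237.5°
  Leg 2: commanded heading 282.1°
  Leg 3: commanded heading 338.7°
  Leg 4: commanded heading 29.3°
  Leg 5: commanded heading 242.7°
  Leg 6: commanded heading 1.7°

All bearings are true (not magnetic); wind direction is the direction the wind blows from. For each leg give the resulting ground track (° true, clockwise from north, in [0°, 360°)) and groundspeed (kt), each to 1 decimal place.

Leg 1: heading 237.5°; drift -4.0° → track 233.5°, groundspeed 101.2 kt
Leg 2: heading 282.1°; drift +2.0° → track 284.1°, groundspeed 99.5 kt
Leg 3: heading 338.7°; drift +7.0° → track 345.7°, groundspeed 109.3 kt
Leg 4: heading 29.3°; drift +5.7° → track 35.0°, groundspeed 121.1 kt
Leg 5: heading 242.7°; drift -3.4° → track 239.3°, groundspeed 100.5 kt
Leg 6: heading 1.7°; drift +7.0° → track 8.7°, groundspeed 114.9 kt

Leg 1: track=233.5°, groundspeed=101.2 kt
Leg 2: track=284.1°, groundspeed=99.5 kt
Leg 3: track=345.7°, groundspeed=109.3 kt
Leg 4: track=35.0°, groundspeed=121.1 kt
Leg 5: track=239.3°, groundspeed=100.5 kt
Leg 6: track=8.7°, groundspeed=114.9 kt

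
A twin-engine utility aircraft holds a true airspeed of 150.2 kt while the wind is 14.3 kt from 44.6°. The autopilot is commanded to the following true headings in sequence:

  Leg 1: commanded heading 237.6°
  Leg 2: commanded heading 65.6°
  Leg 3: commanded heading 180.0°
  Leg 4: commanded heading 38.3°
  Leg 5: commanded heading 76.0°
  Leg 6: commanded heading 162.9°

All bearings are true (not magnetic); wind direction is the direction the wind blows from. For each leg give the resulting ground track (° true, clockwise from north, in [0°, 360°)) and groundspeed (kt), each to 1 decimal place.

Leg 1: track=236.5°, groundspeed=164.2 kt
Leg 2: track=67.7°, groundspeed=136.9 kt
Leg 3: track=183.6°, groundspeed=160.7 kt
Leg 4: track=37.6°, groundspeed=136.0 kt
Leg 5: track=79.1°, groundspeed=138.2 kt
Leg 6: track=167.5°, groundspeed=157.5 kt

Leg 1: heading 237.6°; drift -1.1° → track 236.5°, groundspeed 164.2 kt
Leg 2: heading 65.6°; drift +2.1° → track 67.7°, groundspeed 136.9 kt
Leg 3: heading 180.0°; drift +3.6° → track 183.6°, groundspeed 160.7 kt
Leg 4: heading 38.3°; drift -0.7° → track 37.6°, groundspeed 136.0 kt
Leg 5: heading 76.0°; drift +3.1° → track 79.1°, groundspeed 138.2 kt
Leg 6: heading 162.9°; drift +4.6° → track 167.5°, groundspeed 157.5 kt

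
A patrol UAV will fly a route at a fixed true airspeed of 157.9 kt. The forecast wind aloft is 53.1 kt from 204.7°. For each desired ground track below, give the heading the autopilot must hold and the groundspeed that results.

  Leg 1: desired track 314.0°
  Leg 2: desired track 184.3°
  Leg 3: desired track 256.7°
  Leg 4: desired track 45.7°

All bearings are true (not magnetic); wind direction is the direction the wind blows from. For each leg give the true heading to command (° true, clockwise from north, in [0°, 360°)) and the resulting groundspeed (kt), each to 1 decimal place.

Leg 1: desired track 314.0°; wind correction -18.5° → command heading 295.5°, groundspeed 167.3 kt
Leg 2: desired track 184.3°; wind correction +6.7° → command heading 191.0°, groundspeed 107.0 kt
Leg 3: desired track 256.7°; wind correction -15.4° → command heading 241.3°, groundspeed 119.6 kt
Leg 4: desired track 45.7°; wind correction +6.9° → command heading 52.6°, groundspeed 206.3 kt

Leg 1: heading=295.5°, groundspeed=167.3 kt
Leg 2: heading=191.0°, groundspeed=107.0 kt
Leg 3: heading=241.3°, groundspeed=119.6 kt
Leg 4: heading=52.6°, groundspeed=206.3 kt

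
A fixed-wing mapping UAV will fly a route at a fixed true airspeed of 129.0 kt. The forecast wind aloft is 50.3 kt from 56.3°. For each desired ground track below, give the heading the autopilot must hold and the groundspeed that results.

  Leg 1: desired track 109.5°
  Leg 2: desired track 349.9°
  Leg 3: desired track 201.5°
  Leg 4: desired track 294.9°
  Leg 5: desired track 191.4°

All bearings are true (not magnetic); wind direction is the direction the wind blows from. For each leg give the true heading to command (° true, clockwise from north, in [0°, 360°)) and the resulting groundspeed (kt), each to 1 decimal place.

Leg 1: desired track 109.5°; wind correction -18.2° → command heading 91.3°, groundspeed 92.4 kt
Leg 2: desired track 349.9°; wind correction +20.9° → command heading 10.8°, groundspeed 100.3 kt
Leg 3: desired track 201.5°; wind correction -12.9° → command heading 188.6°, groundspeed 167.1 kt
Leg 4: desired track 294.9°; wind correction +19.4° → command heading 314.3°, groundspeed 147.9 kt
Leg 5: desired track 191.4°; wind correction -16.0° → command heading 175.4°, groundspeed 159.6 kt

Leg 1: heading=91.3°, groundspeed=92.4 kt
Leg 2: heading=10.8°, groundspeed=100.3 kt
Leg 3: heading=188.6°, groundspeed=167.1 kt
Leg 4: heading=314.3°, groundspeed=147.9 kt
Leg 5: heading=175.4°, groundspeed=159.6 kt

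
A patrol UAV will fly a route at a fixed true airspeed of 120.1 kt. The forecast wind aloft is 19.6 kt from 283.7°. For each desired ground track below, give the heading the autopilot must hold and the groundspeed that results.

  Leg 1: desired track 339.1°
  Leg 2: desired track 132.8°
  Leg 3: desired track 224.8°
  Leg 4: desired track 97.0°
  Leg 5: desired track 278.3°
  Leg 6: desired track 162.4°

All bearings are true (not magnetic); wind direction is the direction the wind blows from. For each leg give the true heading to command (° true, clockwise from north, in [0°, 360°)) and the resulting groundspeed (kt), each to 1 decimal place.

Leg 1: desired track 339.1°; wind correction -7.7° → command heading 331.4°, groundspeed 107.9 kt
Leg 2: desired track 132.8°; wind correction +4.6° → command heading 137.4°, groundspeed 136.8 kt
Leg 3: desired track 224.8°; wind correction +8.0° → command heading 232.8°, groundspeed 108.8 kt
Leg 4: desired track 97.0°; wind correction -1.1° → command heading 95.9°, groundspeed 139.5 kt
Leg 5: desired track 278.3°; wind correction +0.9° → command heading 279.2°, groundspeed 100.6 kt
Leg 6: desired track 162.4°; wind correction +8.0° → command heading 170.4°, groundspeed 129.1 kt

Leg 1: heading=331.4°, groundspeed=107.9 kt
Leg 2: heading=137.4°, groundspeed=136.8 kt
Leg 3: heading=232.8°, groundspeed=108.8 kt
Leg 4: heading=95.9°, groundspeed=139.5 kt
Leg 5: heading=279.2°, groundspeed=100.6 kt
Leg 6: heading=170.4°, groundspeed=129.1 kt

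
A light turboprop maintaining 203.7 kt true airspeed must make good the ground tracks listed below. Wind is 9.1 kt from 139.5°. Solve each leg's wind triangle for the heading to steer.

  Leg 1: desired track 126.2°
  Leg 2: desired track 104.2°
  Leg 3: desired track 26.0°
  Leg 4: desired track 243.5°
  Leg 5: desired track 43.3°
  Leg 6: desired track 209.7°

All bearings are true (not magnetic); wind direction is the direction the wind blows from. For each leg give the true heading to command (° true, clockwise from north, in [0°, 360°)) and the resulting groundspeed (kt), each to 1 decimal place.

Leg 1: heading=126.8°, groundspeed=194.8 kt
Leg 2: heading=105.7°, groundspeed=196.2 kt
Leg 3: heading=28.3°, groundspeed=207.2 kt
Leg 4: heading=241.0°, groundspeed=205.7 kt
Leg 5: heading=45.8°, groundspeed=204.5 kt
Leg 6: heading=207.3°, groundspeed=200.4 kt

Leg 1: desired track 126.2°; wind correction +0.6° → command heading 126.8°, groundspeed 194.8 kt
Leg 2: desired track 104.2°; wind correction +1.5° → command heading 105.7°, groundspeed 196.2 kt
Leg 3: desired track 26.0°; wind correction +2.3° → command heading 28.3°, groundspeed 207.2 kt
Leg 4: desired track 243.5°; wind correction -2.5° → command heading 241.0°, groundspeed 205.7 kt
Leg 5: desired track 43.3°; wind correction +2.5° → command heading 45.8°, groundspeed 204.5 kt
Leg 6: desired track 209.7°; wind correction -2.4° → command heading 207.3°, groundspeed 200.4 kt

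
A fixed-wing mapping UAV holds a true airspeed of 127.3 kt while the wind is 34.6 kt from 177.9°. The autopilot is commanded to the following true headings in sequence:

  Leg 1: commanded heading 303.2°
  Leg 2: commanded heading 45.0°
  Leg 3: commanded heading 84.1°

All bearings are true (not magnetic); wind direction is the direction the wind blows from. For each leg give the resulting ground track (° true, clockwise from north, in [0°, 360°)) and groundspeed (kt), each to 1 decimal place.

Leg 1: heading 303.2°; drift +10.9° → track 314.1°, groundspeed 150.0 kt
Leg 2: heading 45.0°; drift -9.5° → track 35.5°, groundspeed 153.0 kt
Leg 3: heading 84.1°; drift -14.9° → track 69.2°, groundspeed 134.1 kt

Leg 1: track=314.1°, groundspeed=150.0 kt
Leg 2: track=35.5°, groundspeed=153.0 kt
Leg 3: track=69.2°, groundspeed=134.1 kt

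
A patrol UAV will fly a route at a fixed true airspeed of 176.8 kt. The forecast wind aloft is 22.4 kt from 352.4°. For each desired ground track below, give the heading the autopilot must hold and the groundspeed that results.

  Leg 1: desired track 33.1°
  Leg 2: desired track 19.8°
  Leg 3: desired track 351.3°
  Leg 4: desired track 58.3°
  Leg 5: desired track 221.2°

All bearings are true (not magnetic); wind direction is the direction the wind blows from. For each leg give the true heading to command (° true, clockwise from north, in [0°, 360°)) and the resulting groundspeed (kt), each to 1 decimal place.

Leg 1: desired track 33.1°; wind correction -4.7° → command heading 28.4°, groundspeed 159.2 kt
Leg 2: desired track 19.8°; wind correction -3.3° → command heading 16.5°, groundspeed 156.6 kt
Leg 3: desired track 351.3°; wind correction +0.1° → command heading 351.4°, groundspeed 154.4 kt
Leg 4: desired track 58.3°; wind correction -6.6° → command heading 51.7°, groundspeed 166.5 kt
Leg 5: desired track 221.2°; wind correction +5.5° → command heading 226.7°, groundspeed 190.7 kt

Leg 1: heading=28.4°, groundspeed=159.2 kt
Leg 2: heading=16.5°, groundspeed=156.6 kt
Leg 3: heading=351.4°, groundspeed=154.4 kt
Leg 4: heading=51.7°, groundspeed=166.5 kt
Leg 5: heading=226.7°, groundspeed=190.7 kt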